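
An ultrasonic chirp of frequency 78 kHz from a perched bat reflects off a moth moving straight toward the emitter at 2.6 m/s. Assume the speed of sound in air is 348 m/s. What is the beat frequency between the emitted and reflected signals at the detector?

1174 Hz

The moth first receives the wave as a moving observer: f₁ = f₀ · (v + u)/v = 78 × (348 + 2.6)/348 ≈ 78.583 kHz.
On reflection it acts as a source moving toward the stationary detector: f₂ = f₁ · v/(v − u) = 78.583 × 348/345.4 ≈ 79.174 kHz.
Equivalently f₂ = f₀ · (v + u)/(v − u).
Beat frequency (with f₀ = 78000 Hz): |f₂ − f₀| = 2u·f₀/(v − u) = 2 × 2.6 × 78000/345.4 ≈ 1174 Hz.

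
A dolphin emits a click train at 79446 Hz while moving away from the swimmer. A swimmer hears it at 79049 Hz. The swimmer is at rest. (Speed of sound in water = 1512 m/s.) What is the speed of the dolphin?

f' = f · v/(v + v_s) ⇒ v_s = v · |1 − f/f'|.
v_s = 1512 × |1 − 79446/79049| = 1512 × 0.005022 ≈ 7.6 m/s.

7.6 m/s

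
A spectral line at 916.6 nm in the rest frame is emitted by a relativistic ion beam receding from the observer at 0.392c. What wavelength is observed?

Relativistic Doppler for wavelength: λ' = λ₀ · √((1 + β)/(1 − β)).
λ' = 916.6 × √(1.3920/0.6080) = 916.6 × 1.51310 ≈ 1386.9 nm.

1386.9 nm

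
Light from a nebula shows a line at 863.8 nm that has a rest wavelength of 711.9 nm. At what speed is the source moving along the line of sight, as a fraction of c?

0.191c

λ'/λ₀ = 1.2134 > 1 (redshift), so the source is receding.
λ'/λ₀ = √((1 + β)/(1 − β)) for a receding source ⇒ β = (r² − 1)/(r² + 1) with r = λ'/λ₀.
β = (1.4723 − 1)/(1.4723 + 1) ≈ 0.191.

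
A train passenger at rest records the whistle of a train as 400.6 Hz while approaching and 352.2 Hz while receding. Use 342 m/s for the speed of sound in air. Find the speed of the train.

22.0 m/s

f₁/f₂ = (v + v_s)/(v − v_s), so v_s = v · (f₁ − f₂)/(f₁ + f₂).
v_s = 342 × (400.6 − 352.2)/(400.6 + 352.2) = 342 × 48.4/752.8 ≈ 22.0 m/s.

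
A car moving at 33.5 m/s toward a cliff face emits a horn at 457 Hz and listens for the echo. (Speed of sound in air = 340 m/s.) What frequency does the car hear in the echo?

557 Hz

The cliff face receives the sound from a moving source: f₁ = f₀ · v/(v − v_e) = 457 × 340/306.5 ≈ 507 Hz.
On the return leg the car is a moving observer: f₂ = f₁ · (v + v_e)/v = 507 × 373.5/340 ≈ 557 Hz.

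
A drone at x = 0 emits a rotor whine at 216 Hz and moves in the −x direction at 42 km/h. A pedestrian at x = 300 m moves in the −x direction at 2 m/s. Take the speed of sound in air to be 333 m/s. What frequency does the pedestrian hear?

210 Hz

42 km/h = 11.67 m/s.
The observer lies on the +x side, so the source is heading away from the observer and the observer is heading toward the source.
General Doppler shift: f' = f · (v + v_o)/(v + v_s).
f' = 216 × (333 + 2)/(333 + 11.67) = 216 × 335/344.67 ≈ 210 Hz.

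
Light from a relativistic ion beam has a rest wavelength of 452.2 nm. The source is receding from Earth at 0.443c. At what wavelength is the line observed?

727.8 nm

Relativistic Doppler for wavelength: λ' = λ₀ · √((1 + β)/(1 − β)).
λ' = 452.2 × √(1.4430/0.5570) = 452.2 × 1.60955 ≈ 727.8 nm.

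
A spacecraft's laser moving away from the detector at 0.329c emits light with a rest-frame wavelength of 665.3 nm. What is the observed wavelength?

Relativistic Doppler for wavelength: λ' = λ₀ · √((1 + β)/(1 − β)).
λ' = 665.3 × √(1.3290/0.6710) = 665.3 × 1.40735 ≈ 936.3 nm.

936.3 nm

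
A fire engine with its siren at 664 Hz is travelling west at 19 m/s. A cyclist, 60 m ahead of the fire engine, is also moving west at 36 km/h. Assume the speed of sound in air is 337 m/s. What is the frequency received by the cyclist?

36 km/h = 10 m/s.
The cyclist is ahead, so the fire engine is moving toward it while the cyclist is moving away from the fire engine.
General Doppler shift: f' = f · (v − v_o)/(v − v_s).
f' = 664 × (337 − 10)/(337 − 19) = 664 × 327/318 ≈ 683 Hz.

683 Hz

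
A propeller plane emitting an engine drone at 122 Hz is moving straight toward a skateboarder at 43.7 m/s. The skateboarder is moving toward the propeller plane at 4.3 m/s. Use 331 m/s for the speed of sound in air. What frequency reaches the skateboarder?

142 Hz

General Doppler shift: f' = f · (v + v_o)/(v − v_s).
f' = 122 × (331 + 4.3)/(331 − 43.7) = 122 × 335.3/287.3 ≈ 142 Hz.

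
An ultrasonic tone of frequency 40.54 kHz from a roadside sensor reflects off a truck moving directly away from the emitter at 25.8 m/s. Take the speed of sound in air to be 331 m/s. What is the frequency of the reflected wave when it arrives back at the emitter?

34.7 kHz

The truck first receives the wave as a moving observer: f₁ = f₀ · (v − u)/v = 40.54 × (331 − 25.8)/331 ≈ 37.4 kHz.
The reflection then acts as a moving source: f₂ = f₁ · v/(v + u) ≈ 34.7 kHz.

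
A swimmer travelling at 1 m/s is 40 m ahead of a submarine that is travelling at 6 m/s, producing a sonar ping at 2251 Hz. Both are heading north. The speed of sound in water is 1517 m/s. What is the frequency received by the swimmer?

2258 Hz

The swimmer is ahead, so the submarine is moving toward it while the swimmer is moving away from the submarine.
Both move, so f' = f · (v − v_o)/(v − v_s).
f' = 2251 × (1517 − 1)/(1517 − 6) = 2251 × 1516/1511 ≈ 2258 Hz.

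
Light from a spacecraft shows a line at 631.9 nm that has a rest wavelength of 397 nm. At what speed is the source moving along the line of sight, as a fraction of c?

0.434

λ'/λ₀ = 1.5917 > 1 (redshift), so the source is receding.
λ'/λ₀ = √((1 + β)/(1 − β)) for a receding source ⇒ β = (r² − 1)/(r² + 1) with r = λ'/λ₀.
β = (2.5335 − 1)/(2.5335 + 1) ≈ 0.434.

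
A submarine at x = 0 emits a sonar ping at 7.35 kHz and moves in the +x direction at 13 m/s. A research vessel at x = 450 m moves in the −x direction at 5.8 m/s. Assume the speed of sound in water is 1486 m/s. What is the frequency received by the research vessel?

The observer lies on the +x side, so the source is heading toward the observer and the observer is heading toward the source.
With source approaching and observer approaching, f' = f · (v + v_o)/(v − v_s).
f' = 7.35 × (1486 + 5.8)/(1486 − 13) = 7.35 × 1491.8/1473 ≈ 7.44 kHz.

7.44 kHz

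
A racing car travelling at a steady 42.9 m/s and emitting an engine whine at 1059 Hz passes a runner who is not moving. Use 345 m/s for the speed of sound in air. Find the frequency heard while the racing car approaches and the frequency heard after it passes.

1209 Hz approaching; 942 Hz receding

Approaching: f₁ = f · v/(v − v_s) = 1059 × 345/302.1 ≈ 1209 Hz.
Receding: f₂ = f · v/(v + v_s) = 1059 × 345/387.9 ≈ 942 Hz.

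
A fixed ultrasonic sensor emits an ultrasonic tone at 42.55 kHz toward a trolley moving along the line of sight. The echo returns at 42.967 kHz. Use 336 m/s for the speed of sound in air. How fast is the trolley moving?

1.64 m/s

Double Doppler shift off a moving reflector: f₂ = f₀ · (v + u)/(v − u) (u > 0 toward emitter).
Rearranging, u = v · (f₂ − f₀)/(f₂ + f₀) = 336 × 0.417/85.517 ≈ 1.64 m/s.
So the trolley is moving at 1.64 m/s toward the emitter.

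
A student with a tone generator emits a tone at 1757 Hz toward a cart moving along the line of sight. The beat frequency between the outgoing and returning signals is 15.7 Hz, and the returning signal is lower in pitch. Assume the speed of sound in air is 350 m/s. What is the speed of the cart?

1.57 m/s

Double Doppler shift off a moving reflector: f₂ = f₀ · (v + u)/(v − u) (u > 0 toward emitter).
Returning signal is lower, so f₂ = f₀ − Δf = 1757 − 15.7 = 1741.3 Hz.
Rearranging, u = v · (f₂ − f₀)/(f₂ + f₀) = 350 × -15.7/3498.3 ≈ -1.57 m/s.
So the cart is moving at 1.57 m/s away from the emitter.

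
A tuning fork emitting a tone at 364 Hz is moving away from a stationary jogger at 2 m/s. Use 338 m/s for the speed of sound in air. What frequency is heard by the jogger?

362 Hz

With the source moving away from a stationary observer, f' = f · v/(v + v_s).
f' = 364 × 338/(338 + 2) = 364 × 338/340 ≈ 362 Hz.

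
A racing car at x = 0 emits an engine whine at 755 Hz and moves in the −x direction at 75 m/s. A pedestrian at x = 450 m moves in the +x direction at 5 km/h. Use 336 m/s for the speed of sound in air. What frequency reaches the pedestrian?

5 km/h = 1.389 m/s.
The observer lies on the +x side, so the source is heading away from the observer and the observer is heading away from the source.
Both move, so f' = f · (v − v_o)/(v + v_s).
f' = 755 × (336 − 1.389)/(336 + 75) = 755 × 334.61/411 ≈ 615 Hz.

615 Hz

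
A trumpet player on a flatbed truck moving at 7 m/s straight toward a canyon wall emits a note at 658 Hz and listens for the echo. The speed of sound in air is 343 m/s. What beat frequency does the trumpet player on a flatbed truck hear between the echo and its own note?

The canyon wall receives the sound from a moving source: f₁ = f₀ · v/(v − v_e) = 658 × 343/336 ≈ 671.7 Hz.
On the return leg the trumpet player on a flatbed truck is a moving observer: f₂ = f₁ · (v + v_e)/v = 671.7 × 350/343 ≈ 685.4 Hz.
Beat against the emitted tone: |f₂ − f₀| = 2v_e·f₀/(v − v_e) = 2 × 7 × 658/336 ≈ 27.4 Hz.

27.4 Hz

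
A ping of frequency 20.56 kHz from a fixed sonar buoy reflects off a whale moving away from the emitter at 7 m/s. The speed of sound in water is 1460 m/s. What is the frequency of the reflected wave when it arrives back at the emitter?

20.4 kHz

At the whale (a moving observer), f₁ = f₀ · (v − u)/v = 20.56 × 1453/1460 ≈ 20.5 kHz.
The reflection then acts as a moving source: f₂ = f₁ · v/(v + u) ≈ 20.4 kHz.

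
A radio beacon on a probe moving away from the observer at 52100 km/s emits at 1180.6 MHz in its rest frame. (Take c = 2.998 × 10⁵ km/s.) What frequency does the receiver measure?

β = v/c = 52100/299800 = 0.1738.
Relativistic Doppler for frequency: f' = f₀ · √((1 − β)/(1 + β)).
f' = 1180.6 × √(0.8262/1.1738) = 1180.6 × 0.83898 ≈ 990.5 MHz.

990.5 MHz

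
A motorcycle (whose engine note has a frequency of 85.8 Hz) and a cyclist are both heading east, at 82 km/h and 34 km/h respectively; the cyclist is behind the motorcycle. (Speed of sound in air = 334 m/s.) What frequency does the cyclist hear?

83 Hz

82 km/h = 22.78 m/s; 34 km/h = 9.444 m/s.
The cyclist is behind, so the motorcycle is moving away from it while the cyclist is moving toward the motorcycle.
Both move, so f' = f · (v + v_o)/(v + v_s).
f' = 85.8 × (334 + 9.444)/(334 + 22.78) = 85.8 × 343.44/356.78 ≈ 83 Hz.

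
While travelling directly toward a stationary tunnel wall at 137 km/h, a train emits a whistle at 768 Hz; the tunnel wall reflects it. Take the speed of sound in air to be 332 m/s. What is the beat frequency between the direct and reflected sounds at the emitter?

137 km/h = 38.06 m/s.
The tunnel wall receives the sound from a moving source: f₁ = f₀ · v/(v − v_e) = 768 × 332/293.94 ≈ 867.4 Hz.
On the return leg the train is a moving observer: f₂ = f₁ · (v + v_e)/v = 867.4 × 370.06/332 ≈ 966.9 Hz.
Equivalently f₂ = f₀ · (v + v_e)/(v − v_e).
Beat against the emitted tone: |f₂ − f₀| = 2v_e·f₀/(v − v_e) = 2 × 38.06 × 768/293.94 ≈ 199 Hz.

199 Hz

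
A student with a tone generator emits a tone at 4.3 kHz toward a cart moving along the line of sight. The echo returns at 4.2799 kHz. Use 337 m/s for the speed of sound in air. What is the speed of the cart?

0.79 m/s

Double Doppler shift off a moving reflector: f₂ = f₀ · (v + u)/(v − u) (u > 0 toward emitter).
Rearranging, u = v · (f₂ − f₀)/(f₂ + f₀) = 337 × -0.0201/8.5799 ≈ -0.79 m/s.
So the cart is moving at 0.79 m/s away from the emitter.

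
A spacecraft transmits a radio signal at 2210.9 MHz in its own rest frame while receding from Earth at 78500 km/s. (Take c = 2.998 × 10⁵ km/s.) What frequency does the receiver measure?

β = v/c = 78500/299800 = 0.2618.
Relativistic Doppler for frequency: f' = f₀ · √((1 − β)/(1 + β)).
f' = 2210.9 × √(0.7382/1.2618) = 2210.9 × 0.76484 ≈ 1691.0 MHz.

1691.0 MHz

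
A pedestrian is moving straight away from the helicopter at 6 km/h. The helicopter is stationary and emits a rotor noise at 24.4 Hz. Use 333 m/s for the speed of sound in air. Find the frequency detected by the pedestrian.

24.3 Hz

6 km/h = 1.667 m/s.
Moving observer, stationary source: f' = f · (v − v_o)/v.
f' = 24.4 × (333 − 1.667)/333 = 24.4 × 331.33/333 ≈ 24.3 Hz.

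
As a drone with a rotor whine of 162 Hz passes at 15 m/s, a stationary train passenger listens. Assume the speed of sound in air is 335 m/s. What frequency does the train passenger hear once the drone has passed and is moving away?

155 Hz

Receding: f₂ = f · v/(v + v_s) = 162 × 335/350 ≈ 155 Hz.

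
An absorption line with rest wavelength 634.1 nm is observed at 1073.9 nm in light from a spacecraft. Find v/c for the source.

λ'/λ₀ = 1.6936 > 1 (redshift), so the source is receding.
λ'/λ₀ = √((1 + β)/(1 − β)) for a receding source ⇒ β = (r² − 1)/(r² + 1) with r = λ'/λ₀.
β = (2.8682 − 1)/(2.8682 + 1) ≈ 0.483.

0.483c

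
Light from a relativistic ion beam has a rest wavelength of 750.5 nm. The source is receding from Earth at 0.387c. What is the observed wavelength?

1128.9 nm

Relativistic Doppler for wavelength: λ' = λ₀ · √((1 + β)/(1 − β)).
λ' = 750.5 × √(1.3870/0.6130) = 750.5 × 1.50421 ≈ 1128.9 nm.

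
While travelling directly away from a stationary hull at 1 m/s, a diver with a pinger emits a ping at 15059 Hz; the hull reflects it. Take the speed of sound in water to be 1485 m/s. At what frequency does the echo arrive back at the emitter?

The hull receives the sound from a moving source: f₁ = f₀ · v/(v + v_e) = 15059 × 1485/1486 ≈ 15049 Hz.
On the return leg the diver with a pinger is a moving observer: f₂ = f₁ · (v − v_e)/v = 15049 × 1484/1485 ≈ 15039 Hz.

15039 Hz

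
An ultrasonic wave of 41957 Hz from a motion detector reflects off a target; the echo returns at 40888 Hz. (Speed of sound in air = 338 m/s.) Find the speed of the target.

4.4 m/s

Double Doppler shift off a moving reflector: f₂ = f₀ · (v + u)/(v − u) (u > 0 toward emitter).
Rearranging, u = v · (f₂ − f₀)/(f₂ + f₀) = 338 × -1069/82845 ≈ -4.4 m/s.
So the target is moving at 4.4 m/s away from the emitter.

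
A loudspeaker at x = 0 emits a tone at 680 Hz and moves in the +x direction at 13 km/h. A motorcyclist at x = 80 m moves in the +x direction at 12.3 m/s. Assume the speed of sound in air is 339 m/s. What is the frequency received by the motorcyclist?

13 km/h = 3.611 m/s.
The observer lies on the +x side, so the source is heading toward the observer and the observer is heading away from the source.
Both move, so f' = f · (v − v_o)/(v − v_s).
f' = 680 × (339 − 12.3)/(339 − 3.611) = 680 × 326.7/335.39 ≈ 662 Hz.

662 Hz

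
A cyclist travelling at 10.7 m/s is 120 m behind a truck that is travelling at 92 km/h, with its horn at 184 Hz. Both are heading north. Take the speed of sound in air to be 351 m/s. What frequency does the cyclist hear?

177 Hz

92 km/h = 25.56 m/s.
The cyclist is behind, so the truck is moving away from it while the cyclist is moving toward the truck.
Both move, so f' = f · (v + v_o)/(v + v_s).
f' = 184 × (351 + 10.7)/(351 + 25.56) = 184 × 361.7/376.56 ≈ 177 Hz.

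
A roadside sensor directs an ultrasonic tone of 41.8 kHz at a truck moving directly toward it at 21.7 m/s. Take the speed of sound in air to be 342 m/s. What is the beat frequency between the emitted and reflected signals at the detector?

5664 Hz

The truck first receives the wave as a moving observer: f₁ = f₀ · (v + u)/v = 41.8 × (342 + 21.7)/342 ≈ 44.45 kHz.
On reflection it acts as a source moving toward the stationary detector: f₂ = f₁ · v/(v − u) = 44.45 × 342/320.3 ≈ 47.46 kHz.
Equivalently f₂ = f₀ · (v + u)/(v − u).
Beat frequency (with f₀ = 41800 Hz): |f₂ − f₀| = 2u·f₀/(v − u) = 2 × 21.7 × 41800/320.3 ≈ 5664 Hz.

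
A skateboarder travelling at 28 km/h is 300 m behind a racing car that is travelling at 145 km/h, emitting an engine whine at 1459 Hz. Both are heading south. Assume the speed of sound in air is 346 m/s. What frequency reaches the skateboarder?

145 km/h = 40.28 m/s; 28 km/h = 7.778 m/s.
The skateboarder is behind, so the racing car is moving away from it while the skateboarder is moving toward the racing car.
General Doppler shift: f' = f · (v + v_o)/(v + v_s).
f' = 1459 × (346 + 7.778)/(346 + 40.28) = 1459 × 353.78/386.28 ≈ 1336 Hz.

1336 Hz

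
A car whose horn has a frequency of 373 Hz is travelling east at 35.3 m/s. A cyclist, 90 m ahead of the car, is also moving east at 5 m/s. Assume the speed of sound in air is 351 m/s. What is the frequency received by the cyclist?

The cyclist is ahead, so the car is moving toward it while the cyclist is moving away from the car.
With source approaching and observer receding, f' = f · (v − v_o)/(v − v_s).
f' = 373 × (351 − 5)/(351 − 35.3) = 373 × 346/315.7 ≈ 409 Hz.

409 Hz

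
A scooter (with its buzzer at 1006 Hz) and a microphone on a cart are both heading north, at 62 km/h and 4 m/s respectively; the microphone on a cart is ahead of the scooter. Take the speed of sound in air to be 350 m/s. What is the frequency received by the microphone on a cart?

1046 Hz

62 km/h = 17.22 m/s.
The microphone on a cart is ahead, so the scooter is moving toward it while the microphone on a cart is moving away from the scooter.
With source approaching and observer receding, f' = f · (v − v_o)/(v − v_s).
f' = 1006 × (350 − 4)/(350 − 17.22) = 1006 × 346/332.78 ≈ 1046 Hz.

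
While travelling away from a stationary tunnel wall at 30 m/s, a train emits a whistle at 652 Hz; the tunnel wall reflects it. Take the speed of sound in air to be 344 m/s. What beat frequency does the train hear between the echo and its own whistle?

105 Hz

The tunnel wall receives the sound from a moving source: f₁ = f₀ · v/(v + v_e) = 652 × 344/374 ≈ 599.7 Hz.
On the return leg the train is a moving observer: f₂ = f₁ · (v − v_e)/v = 599.7 × 314/344 ≈ 547.4 Hz.
Beat against the emitted tone: |f₂ − f₀| = 2v_e·f₀/(v + v_e) = 2 × 30 × 652/374 ≈ 105 Hz.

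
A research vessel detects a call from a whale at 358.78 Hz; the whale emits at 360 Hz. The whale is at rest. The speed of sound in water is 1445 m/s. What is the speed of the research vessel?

4.9 m/s

f' < f, so the research vessel is receding.
f' = f · (v − v_o)/v ⇒ v_o = v · |f'/f − 1|.
v_o = 1445 × |358.78/360 − 1| = 1445 × 0.003389 ≈ 4.9 m/s.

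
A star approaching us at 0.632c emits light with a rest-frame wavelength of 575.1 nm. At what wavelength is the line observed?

Relativistic Doppler for wavelength: λ' = λ₀ · √((1 − β)/(1 + β)).
λ' = 575.1 × √(0.3680/1.6320) = 575.1 × 0.47486 ≈ 273.1 nm.

273.1 nm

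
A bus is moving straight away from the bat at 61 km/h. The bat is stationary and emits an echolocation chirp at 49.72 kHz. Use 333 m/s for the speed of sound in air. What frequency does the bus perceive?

61 km/h = 16.94 m/s.
Only the observer moves, away from the source, so f' = f · (v − v_o)/v.
f' = 49.72 × (333 − 16.94)/333 = 49.72 × 316.06/333 ≈ 47.2 kHz.

47.2 kHz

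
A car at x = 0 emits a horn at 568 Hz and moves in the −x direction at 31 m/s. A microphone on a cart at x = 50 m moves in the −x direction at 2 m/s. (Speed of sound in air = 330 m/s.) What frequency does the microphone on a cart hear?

522 Hz

The observer lies on the +x side, so the source is heading away from the observer and the observer is heading toward the source.
General Doppler shift: f' = f · (v + v_o)/(v + v_s).
f' = 568 × (330 + 2)/(330 + 31) = 568 × 332/361 ≈ 522 Hz.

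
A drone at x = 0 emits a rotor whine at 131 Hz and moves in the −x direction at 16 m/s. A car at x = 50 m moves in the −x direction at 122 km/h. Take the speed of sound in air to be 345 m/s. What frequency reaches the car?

122 km/h = 33.89 m/s.
The observer lies on the +x side, so the source is heading away from the observer and the observer is heading toward the source.
With source receding and observer approaching, f' = f · (v + v_o)/(v + v_s).
f' = 131 × (345 + 33.89)/(345 + 16) = 131 × 378.89/361 ≈ 137 Hz.

137 Hz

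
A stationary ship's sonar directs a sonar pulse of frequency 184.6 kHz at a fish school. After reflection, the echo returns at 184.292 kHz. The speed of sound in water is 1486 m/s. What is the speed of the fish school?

1.24 m/s

Double Doppler shift off a moving reflector: f₂ = f₀ · (v + u)/(v − u) (u > 0 toward emitter).
Rearranging, u = v · (f₂ − f₀)/(f₂ + f₀) = 1486 × -0.308/368.892 ≈ -1.24 m/s.
So the fish school is moving at 1.24 m/s away from the emitter.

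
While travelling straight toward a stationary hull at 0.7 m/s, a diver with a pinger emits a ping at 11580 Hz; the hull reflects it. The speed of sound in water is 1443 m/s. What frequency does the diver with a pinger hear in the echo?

The hull receives the sound from a moving source: f₁ = f₀ · v/(v − v_e) = 11580 × 1443/1442.3 ≈ 11586 Hz.
On the return leg the diver with a pinger is a moving observer: f₂ = f₁ · (v + v_e)/v = 11586 × 1443.7/1443 ≈ 11591 Hz.

11591 Hz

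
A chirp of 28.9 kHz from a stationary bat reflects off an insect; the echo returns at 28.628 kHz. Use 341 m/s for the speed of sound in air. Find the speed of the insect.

Double Doppler shift off a moving reflector: f₂ = f₀ · (v + u)/(v − u) (u > 0 toward emitter).
Rearranging, u = v · (f₂ − f₀)/(f₂ + f₀) = 341 × -0.272/57.528 ≈ -1.61 m/s.
So the insect is moving at 1.61 m/s away from the emitter.

1.61 m/s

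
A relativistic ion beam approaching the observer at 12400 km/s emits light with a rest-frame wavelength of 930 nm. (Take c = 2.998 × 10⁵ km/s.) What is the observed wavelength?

892.3 nm

β = v/c = 12400/299800 = 0.0414.
Relativistic Doppler for wavelength: λ' = λ₀ · √((1 − β)/(1 + β)).
λ' = 930 × √(0.9586/1.0414) = 930 × 0.95946 ≈ 892.3 nm.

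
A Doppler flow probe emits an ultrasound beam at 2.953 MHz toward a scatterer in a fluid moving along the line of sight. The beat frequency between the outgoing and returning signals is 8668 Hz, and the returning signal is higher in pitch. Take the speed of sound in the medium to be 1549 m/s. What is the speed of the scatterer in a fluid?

Double Doppler shift off a moving reflector: f₂ = f₀ · (v + u)/(v − u) (u > 0 toward emitter).
Returning signal is higher, so f₂ = f₀ + Δf = 2953000 + 8668 = 2961668 Hz.
Rearranging, u = v · (f₂ − f₀)/(f₂ + f₀) = 1549 × 8668/5914668 ≈ 2.27 m/s.
So the scatterer in a fluid is moving at 2.27 m/s toward the emitter.

2.27 m/s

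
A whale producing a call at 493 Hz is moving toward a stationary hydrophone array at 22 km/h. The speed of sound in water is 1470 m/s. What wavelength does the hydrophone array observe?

22 km/h = 6.111 m/s.
With the source moving toward a stationary observer, f' = f · v/(v − v_s).
f' = 493 × 1470/(1470 − 6.111) ≈ 495 Hz.
λ' = v/f' = 1470/495.058 ≈ 2.97 m.

2.97 m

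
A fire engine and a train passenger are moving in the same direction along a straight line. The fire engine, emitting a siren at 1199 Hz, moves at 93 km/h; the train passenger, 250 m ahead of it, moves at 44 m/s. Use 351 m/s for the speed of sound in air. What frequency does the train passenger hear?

1132 Hz

93 km/h = 25.83 m/s.
The train passenger is ahead, so the fire engine is moving toward it while the train passenger is moving away from the fire engine.
With source approaching and observer receding, f' = f · (v − v_o)/(v − v_s).
f' = 1199 × (351 − 44)/(351 − 25.83) = 1199 × 307/325.17 ≈ 1132 Hz.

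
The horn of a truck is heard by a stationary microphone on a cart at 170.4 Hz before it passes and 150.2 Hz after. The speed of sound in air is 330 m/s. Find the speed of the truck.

20.8 m/s

f₁/f₂ = (v + v_s)/(v − v_s), so v_s = v · (f₁ − f₂)/(f₁ + f₂).
v_s = 330 × (170.4 − 150.2)/(170.4 + 150.2) = 330 × 20.2/320.6 ≈ 20.8 m/s.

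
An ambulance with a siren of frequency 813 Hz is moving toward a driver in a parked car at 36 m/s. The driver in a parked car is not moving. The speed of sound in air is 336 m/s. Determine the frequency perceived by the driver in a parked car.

Only the source moves, toward the listener, so f' = f · v/(v − v_s).
f' = 813 × 336/(336 − 36) = 813 × 336/300 ≈ 911 Hz.

911 Hz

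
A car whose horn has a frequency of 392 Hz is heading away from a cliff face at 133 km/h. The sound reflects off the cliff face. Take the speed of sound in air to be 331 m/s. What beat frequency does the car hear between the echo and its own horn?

79 Hz

133 km/h = 36.94 m/s.
The cliff face receives the sound from a moving source: f₁ = f₀ · v/(v + v_e) = 392 × 331/367.94 ≈ 352.6 Hz.
On the return leg the car is a moving observer: f₂ = f₁ · (v − v_e)/v = 352.6 × 294.06/331 ≈ 313.3 Hz.
Equivalently f₂ = f₀ · (v − v_e)/(v + v_e).
Beat against the emitted tone: |f₂ − f₀| = 2v_e·f₀/(v + v_e) = 2 × 36.94 × 392/367.94 ≈ 79 Hz.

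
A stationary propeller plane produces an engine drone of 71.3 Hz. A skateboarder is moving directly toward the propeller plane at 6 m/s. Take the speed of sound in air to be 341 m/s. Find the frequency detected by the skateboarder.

73 Hz

Moving observer, stationary source: f' = f · (v + v_o)/v.
f' = 71.3 × (341 + 6)/341 = 71.3 × 347/341 ≈ 73 Hz.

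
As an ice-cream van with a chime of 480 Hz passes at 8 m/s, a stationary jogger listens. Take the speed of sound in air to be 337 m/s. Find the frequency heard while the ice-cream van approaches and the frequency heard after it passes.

Approaching: f₁ = f · v/(v − v_s) = 480 × 337/329 ≈ 492 Hz.
Receding: f₂ = f · v/(v + v_s) = 480 × 337/345 ≈ 469 Hz.

492 Hz approaching; 469 Hz receding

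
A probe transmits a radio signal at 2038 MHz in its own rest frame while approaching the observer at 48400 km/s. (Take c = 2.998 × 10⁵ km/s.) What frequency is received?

β = v/c = 48400/299800 = 0.1614.
Relativistic Doppler for frequency: f' = f₀ · √((1 + β)/(1 − β)).
f' = 2038 × √(1.1614/0.8386) = 2038 × 1.17688 ≈ 2398.5 MHz.

2398.5 MHz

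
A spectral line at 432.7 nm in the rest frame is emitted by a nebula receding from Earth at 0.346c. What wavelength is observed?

Relativistic Doppler for wavelength: λ' = λ₀ · √((1 + β)/(1 − β)).
λ' = 432.7 × √(1.3460/0.6540) = 432.7 × 1.43461 ≈ 620.8 nm.

620.8 nm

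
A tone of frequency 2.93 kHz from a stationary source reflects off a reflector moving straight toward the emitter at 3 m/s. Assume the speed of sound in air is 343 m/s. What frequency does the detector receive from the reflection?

The reflector first receives the wave as a moving observer: f₁ = f₀ · (v + u)/v = 2.93 × (343 + 3)/343 ≈ 2.96 kHz.
On reflection it acts as a source moving toward the stationary detector: f₂ = f₁ · v/(v − u) = 2.96 × 343/340 ≈ 2.98 kHz.

2.98 kHz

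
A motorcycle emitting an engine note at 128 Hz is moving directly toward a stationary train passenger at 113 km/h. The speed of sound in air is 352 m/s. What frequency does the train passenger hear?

141 Hz

113 km/h = 31.39 m/s.
With the source moving toward a stationary observer, f' = f · v/(v − v_s).
f' = 128 × 352/(352 − 31.39) = 128 × 352/320.6 ≈ 141 Hz.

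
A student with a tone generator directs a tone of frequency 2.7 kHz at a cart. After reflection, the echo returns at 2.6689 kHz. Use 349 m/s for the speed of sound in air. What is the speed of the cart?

Double Doppler shift off a moving reflector: f₂ = f₀ · (v + u)/(v − u) (u > 0 toward emitter).
Rearranging, u = v · (f₂ − f₀)/(f₂ + f₀) = 349 × -0.0311/5.3689 ≈ -2.02 m/s.
So the cart is moving at 2.02 m/s away from the emitter.

2.02 m/s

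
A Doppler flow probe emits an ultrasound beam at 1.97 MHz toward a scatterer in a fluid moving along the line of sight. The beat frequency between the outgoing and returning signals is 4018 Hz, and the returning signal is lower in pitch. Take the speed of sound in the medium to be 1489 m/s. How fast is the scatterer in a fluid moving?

Double Doppler shift off a moving reflector: f₂ = f₀ · (v + u)/(v − u) (u > 0 toward emitter).
Returning signal is lower, so f₂ = f₀ − Δf = 1970000 − 4018 = 1965982 Hz.
Rearranging, u = v · (f₂ − f₀)/(f₂ + f₀) = 1489 × -4018/3935982 ≈ -1.52 m/s.
So the scatterer in a fluid is moving at 1.52 m/s away from the emitter.

1.52 m/s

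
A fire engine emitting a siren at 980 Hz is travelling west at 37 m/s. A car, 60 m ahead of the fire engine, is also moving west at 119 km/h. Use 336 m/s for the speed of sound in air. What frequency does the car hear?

119 km/h = 33.06 m/s.
The car is ahead, so the fire engine is moving toward it while the car is moving away from the fire engine.
Both move, so f' = f · (v − v_o)/(v − v_s).
f' = 980 × (336 − 33.06)/(336 − 37) = 980 × 302.94/299 ≈ 993 Hz.

993 Hz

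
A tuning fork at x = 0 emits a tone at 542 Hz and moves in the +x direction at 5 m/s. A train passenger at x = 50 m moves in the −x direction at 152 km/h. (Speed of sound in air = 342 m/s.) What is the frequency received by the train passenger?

618 Hz

152 km/h = 42.22 m/s.
The observer lies on the +x side, so the source is heading toward the observer and the observer is heading toward the source.
Both move, so f' = f · (v + v_o)/(v − v_s).
f' = 542 × (342 + 42.22)/(342 − 5) = 542 × 384.22/337 ≈ 618 Hz.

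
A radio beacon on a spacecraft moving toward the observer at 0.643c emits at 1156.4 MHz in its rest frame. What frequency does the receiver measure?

2480.8 MHz

Relativistic Doppler for frequency: f' = f₀ · √((1 + β)/(1 − β)).
f' = 1156.4 × √(1.6430/0.3570) = 1156.4 × 2.14528 ≈ 2480.8 MHz.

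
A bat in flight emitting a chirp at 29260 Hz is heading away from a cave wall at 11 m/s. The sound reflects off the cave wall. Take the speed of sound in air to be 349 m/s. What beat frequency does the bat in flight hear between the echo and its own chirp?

The cave wall receives the sound from a moving source: f₁ = f₀ · v/(v + v_e) = 29260 × 349/360 ≈ 28366 Hz.
On the return leg the bat in flight is a moving observer: f₂ = f₁ · (v − v_e)/v = 28366 × 338/349 ≈ 27472 Hz.
Equivalently f₂ = f₀ · (v − v_e)/(v + v_e).
Beat against the emitted tone: |f₂ − f₀| = 2v_e·f₀/(v + v_e) = 2 × 11 × 29260/360 ≈ 1788 Hz.

1788 Hz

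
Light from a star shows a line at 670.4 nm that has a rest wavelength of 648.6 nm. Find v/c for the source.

0.033c

λ'/λ₀ = 1.0336 > 1 (redshift), so the source is receding.
λ'/λ₀ = √((1 + β)/(1 − β)) for a receding source ⇒ β = (r² − 1)/(r² + 1) with r = λ'/λ₀.
β = (1.0684 − 1)/(1.0684 + 1) ≈ 0.033.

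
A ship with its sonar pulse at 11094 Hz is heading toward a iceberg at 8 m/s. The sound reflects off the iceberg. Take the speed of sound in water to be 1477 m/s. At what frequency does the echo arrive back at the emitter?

11215 Hz

The iceberg receives the sound from a moving source: f₁ = f₀ · v/(v − v_e) = 11094 × 1477/1469 ≈ 11154 Hz.
On the return leg the ship is a moving observer: f₂ = f₁ · (v + v_e)/v = 11154 × 1485/1477 ≈ 11215 Hz.
Equivalently f₂ = f₀ · (v + v_e)/(v − v_e).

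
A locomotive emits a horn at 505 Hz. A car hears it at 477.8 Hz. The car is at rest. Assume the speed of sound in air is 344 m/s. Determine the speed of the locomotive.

19.6 m/s

f' < f, so the locomotive is receding.
f' = f · v/(v + v_s) ⇒ v_s = v · |1 − f/f'|.
v_s = 344 × |1 − 505/477.8| = 344 × 0.05693 ≈ 19.6 m/s.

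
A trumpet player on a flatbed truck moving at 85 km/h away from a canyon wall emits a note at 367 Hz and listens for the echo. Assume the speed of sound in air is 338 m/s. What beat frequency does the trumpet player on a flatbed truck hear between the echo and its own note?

47.9 Hz

85 km/h = 23.61 m/s.
The canyon wall receives the sound from a moving source: f₁ = f₀ · v/(v + v_e) = 367 × 338/361.61 ≈ 343.0 Hz.
On the return leg the trumpet player on a flatbed truck is a moving observer: f₂ = f₁ · (v − v_e)/v = 343.0 × 314.39/338 ≈ 319.1 Hz.
Equivalently f₂ = f₀ · (v − v_e)/(v + v_e).
Beat against the emitted tone: |f₂ − f₀| = 2v_e·f₀/(v + v_e) = 2 × 23.61 × 367/361.61 ≈ 47.9 Hz.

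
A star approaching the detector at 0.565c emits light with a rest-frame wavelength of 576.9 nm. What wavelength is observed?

304.2 nm

Relativistic Doppler for wavelength: λ' = λ₀ · √((1 − β)/(1 + β)).
λ' = 576.9 × √(0.4350/1.5650) = 576.9 × 0.52721 ≈ 304.2 nm.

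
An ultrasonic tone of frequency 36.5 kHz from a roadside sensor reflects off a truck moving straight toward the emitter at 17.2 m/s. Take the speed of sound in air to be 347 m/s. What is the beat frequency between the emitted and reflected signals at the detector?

At the truck (a moving observer), f₁ = f₀ · (v + u)/v = 36.5 × 364.2/347 ≈ 38.31 kHz.
The reflection then acts as a moving source: f₂ = f₁ · v/(v − u) ≈ 40.31 kHz.
Beat frequency (with f₀ = 36500 Hz): |f₂ − f₀| = 2u·f₀/(v − u) = 2 × 17.2 × 36500/329.8 ≈ 3807 Hz.

3807 Hz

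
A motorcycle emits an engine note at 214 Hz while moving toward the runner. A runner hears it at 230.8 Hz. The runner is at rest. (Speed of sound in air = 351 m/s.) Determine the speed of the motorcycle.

26 m/s

f' = f · v/(v − v_s) ⇒ v_s = v · |1 − f/f'|.
v_s = 351 × |1 − 214/230.8| = 351 × 0.07279 ≈ 26 m/s.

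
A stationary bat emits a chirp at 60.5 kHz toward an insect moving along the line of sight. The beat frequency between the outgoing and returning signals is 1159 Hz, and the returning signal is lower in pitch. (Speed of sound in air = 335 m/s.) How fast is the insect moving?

3.2 m/s

Double Doppler shift off a moving reflector: f₂ = f₀ · (v + u)/(v − u) (u > 0 toward emitter).
Returning signal is lower, so f₂ = f₀ − Δf = 60500 − 1159 = 59341 Hz.
Rearranging, u = v · (f₂ − f₀)/(f₂ + f₀) = 335 × -1159/119841 ≈ -3.2 m/s.
So the insect is moving at 3.2 m/s away from the emitter.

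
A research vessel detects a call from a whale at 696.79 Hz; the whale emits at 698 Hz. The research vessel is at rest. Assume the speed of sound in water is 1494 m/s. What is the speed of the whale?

f' < f, so the whale is receding.
f' = f · v/(v + v_s) ⇒ v_s = v · |1 − f/f'|.
v_s = 1494 × |1 − 698/696.79| = 1494 × 0.001737 ≈ 2.59 m/s.

2.59 m/s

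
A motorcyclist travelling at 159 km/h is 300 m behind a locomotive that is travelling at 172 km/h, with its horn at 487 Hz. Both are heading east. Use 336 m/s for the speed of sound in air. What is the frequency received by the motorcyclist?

482 Hz

172 km/h = 47.78 m/s; 159 km/h = 44.17 m/s.
The motorcyclist is behind, so the locomotive is moving away from it while the motorcyclist is moving toward the locomotive.
General Doppler shift: f' = f · (v + v_o)/(v + v_s).
f' = 487 × (336 + 44.17)/(336 + 47.78) = 487 × 380.17/383.78 ≈ 482 Hz.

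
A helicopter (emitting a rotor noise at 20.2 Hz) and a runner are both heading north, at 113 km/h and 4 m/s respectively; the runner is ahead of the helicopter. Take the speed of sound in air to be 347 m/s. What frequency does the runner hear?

113 km/h = 31.39 m/s.
The runner is ahead, so the helicopter is moving toward it while the runner is moving away from the helicopter.
Both move, so f' = f · (v − v_o)/(v − v_s).
f' = 20.2 × (347 − 4)/(347 − 31.39) = 20.2 × 343/315.61 ≈ 22.0 Hz.

22.0 Hz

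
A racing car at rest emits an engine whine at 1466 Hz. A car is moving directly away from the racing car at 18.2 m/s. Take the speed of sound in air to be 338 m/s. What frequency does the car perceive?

1387 Hz

Moving observer, stationary source: f' = f · (v − v_o)/v.
f' = 1466 × (338 − 18.2)/338 = 1466 × 319.8/338 ≈ 1387 Hz.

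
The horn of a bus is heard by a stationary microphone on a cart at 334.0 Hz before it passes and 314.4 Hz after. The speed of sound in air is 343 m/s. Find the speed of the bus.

f₁/f₂ = (v + v_s)/(v − v_s), so v_s = v · (f₁ − f₂)/(f₁ + f₂).
v_s = 343 × (334.0 − 314.4)/(334.0 + 314.4) = 343 × 19.6/648.4 ≈ 10.4 m/s.

10.4 m/s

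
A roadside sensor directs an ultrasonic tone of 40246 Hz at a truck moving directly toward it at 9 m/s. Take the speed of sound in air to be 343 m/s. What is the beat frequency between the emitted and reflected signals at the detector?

The truck first receives the wave as a moving observer: f₁ = f₀ · (v + u)/v = 40246 × (343 + 9)/343 ≈ 41302 Hz.
The reflection then acts as a moving source: f₂ = f₁ · v/(v − u) ≈ 42415 Hz.
Beat frequency: |f₂ − f₀| = 2u·f₀/(v − u) = 2 × 9 × 40246/334 ≈ 2169 Hz.

2169 Hz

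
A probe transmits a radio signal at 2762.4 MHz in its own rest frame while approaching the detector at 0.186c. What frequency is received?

3334.4 MHz

Relativistic Doppler for frequency: f' = f₀ · √((1 + β)/(1 − β)).
f' = 2762.4 × √(1.1860/0.8140) = 2762.4 × 1.20706 ≈ 3334.4 MHz.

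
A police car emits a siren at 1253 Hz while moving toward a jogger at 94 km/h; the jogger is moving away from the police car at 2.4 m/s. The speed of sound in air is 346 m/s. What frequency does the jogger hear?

1346 Hz

94 km/h = 26.11 m/s.
General Doppler shift: f' = f · (v − v_o)/(v − v_s).
f' = 1253 × (346 − 2.4)/(346 − 26.11) = 1253 × 343.6/319.89 ≈ 1346 Hz.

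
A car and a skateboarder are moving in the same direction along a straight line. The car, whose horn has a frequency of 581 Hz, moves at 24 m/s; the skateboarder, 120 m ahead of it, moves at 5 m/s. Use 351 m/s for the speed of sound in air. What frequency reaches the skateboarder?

615 Hz

The skateboarder is ahead, so the car is moving toward it while the skateboarder is moving away from the car.
Both move, so f' = f · (v − v_o)/(v − v_s).
f' = 581 × (351 − 5)/(351 − 24) = 581 × 346/327 ≈ 615 Hz.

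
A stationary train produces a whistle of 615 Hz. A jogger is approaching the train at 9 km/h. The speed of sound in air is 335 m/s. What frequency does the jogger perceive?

9 km/h = 2.5 m/s.
Only the observer moves, toward the source, so f' = f · (v + v_o)/v.
f' = 615 × (335 + 2.5)/335 = 615 × 337.5/335 ≈ 620 Hz.

620 Hz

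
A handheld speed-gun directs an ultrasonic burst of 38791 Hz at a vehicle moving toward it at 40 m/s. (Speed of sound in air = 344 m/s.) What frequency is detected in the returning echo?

48999 Hz

The vehicle first receives the wave as a moving observer: f₁ = f₀ · (v + u)/v = 38791 × (344 + 40)/344 ≈ 43302 Hz.
The reflection then acts as a moving source: f₂ = f₁ · v/(v − u) ≈ 48999 Hz.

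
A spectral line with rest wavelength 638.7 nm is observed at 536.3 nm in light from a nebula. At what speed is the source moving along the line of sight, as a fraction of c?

0.173

λ'/λ₀ = 0.8397 < 1 (blueshift), so the source is approaching.
λ'/λ₀ = √((1 − β)/(1 + β)) for an approaching source ⇒ β = (1 − r²)/(1 + r²) with r = λ'/λ₀.
β = (1 − 0.7051)/(1 + 0.7051) ≈ 0.173.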